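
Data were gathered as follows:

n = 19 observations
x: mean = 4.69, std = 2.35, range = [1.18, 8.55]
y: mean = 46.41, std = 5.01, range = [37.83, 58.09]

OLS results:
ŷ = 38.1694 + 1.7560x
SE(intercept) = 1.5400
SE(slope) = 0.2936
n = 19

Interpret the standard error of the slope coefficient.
SE(slope) = 0.2936 measures the uncertainty in the estimated slope. The coefficient is estimated precisely (SE/|β̂₁| = 16.7%).

SE(β̂₁) = 0.2936 says: if we drew many samples of n = 19 from the same population and refit each time, the fitted slopes would scatter with a standard deviation of roughly 0.2936 around the true β₁.

Relative precision:
- SE / |β̂₁| = 0.2936 / 1.7560 = 16.7%
- Rule of thumb (under 20%: precise; 20% to under 50%: moderately precise; 50% or more: imprecise) → precise

Rough 95% range (±2 SE): 1.7560 ± 0.5872 → (1.1688, 2.3432).

What drives SE(β̂₁): larger n (here n = 19) → smaller SE; wider spread of x values → smaller SE; more residual scatter → larger SE.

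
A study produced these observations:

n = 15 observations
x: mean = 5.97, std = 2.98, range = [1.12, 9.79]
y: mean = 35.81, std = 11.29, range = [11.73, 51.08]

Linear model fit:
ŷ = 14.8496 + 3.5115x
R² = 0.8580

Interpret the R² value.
About 85.80% of the variability in y is accounted for by the regression on x (R² = 0.8580) — a strong linear fit.

R² = 1 − SS_res/SS_tot compares the residual scatter to the total scatter of y about its mean.

Here R² = 0.8580:
- Explained: 85.80% of the variation in y
- Unexplained (residual): 100% − 85.80% = 14.20%
- Rule of thumb (below 0.3 weak; 0.3 to below 0.7 moderate; 0.7 and above strong) → strong

Calculation: R² = 1 − (SS_res / SS_tot), where SS_res is the sum of squared residuals and SS_tot the total sum of squares.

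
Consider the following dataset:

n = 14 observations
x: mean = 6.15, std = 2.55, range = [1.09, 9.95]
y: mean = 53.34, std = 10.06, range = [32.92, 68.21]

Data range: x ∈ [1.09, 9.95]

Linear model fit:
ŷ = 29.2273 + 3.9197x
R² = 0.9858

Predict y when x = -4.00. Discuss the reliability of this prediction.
ŷ = 13.5485, but this is extrapolation (below the data range [1.09, 9.95]) and may be unreliable.

Prediction calculation:
ŷ = 29.2273 + 3.9197 × (-4.00)
ŷ = 13.5485

Reliability:
- Data range: x ∈ [1.09, 9.95]
- Prediction point: x = -4.00 is 5.09 units below the observed range → this is EXTRAPOLATION, not interpolation

Why that matters here:
- Real relationships often flatten, saturate, or turn nonlinear at extremes
- The standard error of prediction grows with (x − x̄)², and x = -4.00 is far from x̄ = 6.15

A defensible statement: 'if the linear trend continued to x = -4.00, y would be about 13.5485' — the premise is untested.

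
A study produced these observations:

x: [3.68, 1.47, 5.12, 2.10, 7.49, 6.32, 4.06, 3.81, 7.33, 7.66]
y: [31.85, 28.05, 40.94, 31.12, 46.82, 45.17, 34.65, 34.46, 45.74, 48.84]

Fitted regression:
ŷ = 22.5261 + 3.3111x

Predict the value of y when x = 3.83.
ŷ = 35.2076

x = 3.83 lies inside the observed range [1.47, 7.66], so the fitted equation applies directly:

ŷ = 22.5261 + 3.3111 × 3.83
ŷ = 22.5261 + 12.6815
ŷ = 35.2076

This is a point prediction; actual observations scatter around it by roughly the residual standard deviation.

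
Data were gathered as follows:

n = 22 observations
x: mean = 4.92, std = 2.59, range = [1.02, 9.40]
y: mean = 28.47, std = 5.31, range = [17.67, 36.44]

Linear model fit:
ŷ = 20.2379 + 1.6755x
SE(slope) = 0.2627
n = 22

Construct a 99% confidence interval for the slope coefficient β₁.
The 99% CI for β₁ is (0.9280, 2.4230)

Confidence interval for the slope:

The 99% CI for β₁ is: β̂₁ ± t*(α/2, n-2) × SE(β̂₁)

Step 1: Find critical t-value
- Confidence level = 0.99
- Degrees of freedom = n - 2 = 22 - 2 = 20
- t*(α/2, 20) = 2.8453

Step 2: Calculate margin of error
Margin = 2.8453 × 0.2627 = 0.7475

Step 3: Construct interval
CI = 1.6755 ± 0.7475
CI = (0.9280, 2.4230)

Interpretation: each one-unit increase in x is associated with a change in mean y of between 0.9280 and 2.4230, with 99% confidence.
The interval does not include 0, suggesting a significant linear relationship.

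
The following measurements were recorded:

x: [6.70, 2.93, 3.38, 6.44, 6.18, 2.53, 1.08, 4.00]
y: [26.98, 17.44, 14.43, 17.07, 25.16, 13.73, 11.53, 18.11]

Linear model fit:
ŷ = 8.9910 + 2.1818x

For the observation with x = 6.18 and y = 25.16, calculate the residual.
Residual = 2.6855

The residual is the difference between the actual value and the predicted value:

Residual = y - ŷ

Step 1: Calculate predicted value
ŷ = 8.9910 + 2.1818 × 6.18
ŷ = 22.4745

Step 2: Calculate residual
Residual = 25.16 - 22.4745
Residual = 2.6855

Interpretation: the model underestimates the actual value by 2.6855 at this point (positive residual → observation lies above the fitted line).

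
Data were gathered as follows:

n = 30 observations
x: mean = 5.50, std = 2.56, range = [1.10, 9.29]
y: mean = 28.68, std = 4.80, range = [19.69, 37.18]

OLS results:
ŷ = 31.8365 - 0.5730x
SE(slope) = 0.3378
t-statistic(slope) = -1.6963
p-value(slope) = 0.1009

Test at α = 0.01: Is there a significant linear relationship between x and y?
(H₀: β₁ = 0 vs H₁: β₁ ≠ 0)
p-value = 0.1009 ≥ α = 0.01, so we fail to reject H₀. The relationship is not significant.

Hypothesis test for the slope coefficient:

H₀: β₁ = 0 (no linear relationship)
H₁: β₁ ≠ 0 (linear relationship exists)

Test statistic: t = β̂₁ / SE(β̂₁) = -0.5730 / 0.3378 = -1.6963

The p-value (0.1009) is the probability, under H₀, of a t-statistic at least as extreme as |t| = 1.6963 (two-sided, df = n − 2 = 28).

Decision rule: reject H₀ if p-value < α.
p-value = 0.1009 ≥ α = 0.01 → fail to reject H₀.

There is not sufficient evidence at the 1% significance level to conclude that a linear relationship exists between x and y.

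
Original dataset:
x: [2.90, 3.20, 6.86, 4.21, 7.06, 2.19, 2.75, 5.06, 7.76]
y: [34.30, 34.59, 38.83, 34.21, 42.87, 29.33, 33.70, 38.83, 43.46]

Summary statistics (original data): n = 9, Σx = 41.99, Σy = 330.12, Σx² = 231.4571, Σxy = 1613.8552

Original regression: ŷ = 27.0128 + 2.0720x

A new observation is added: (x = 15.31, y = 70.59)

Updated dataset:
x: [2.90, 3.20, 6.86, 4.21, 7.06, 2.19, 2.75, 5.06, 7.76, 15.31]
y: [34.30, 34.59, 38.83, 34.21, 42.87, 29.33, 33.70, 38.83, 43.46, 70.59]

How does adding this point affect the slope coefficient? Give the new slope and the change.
Adding the point moves β₁ from 2.0720 to 2.8978, i.e. it increases by 0.8258 (+39.9%).

The new point has HIGH LEVERAGE: x = 15.31 is far from the original mean x̄ = 41.99/9 ≈ 4.67 (original range [2.19, 7.76]).

Step 1: Update the sums with the new point (n goes from 9 to 10)
Σx  = 41.99 + 15.31 = 57.30
Σy  = 330.12 + 70.59 = 400.71
Σx² = 231.4571 + 15.31² = 231.4571 + 234.3961 = 465.8532
Σxy = 1613.8552 + 15.31×70.59 = 1613.8552 + 1080.7329 = 2694.5881

Step 2: Recompute the slope with b₁ = (nΣxy − ΣxΣy) / (nΣx² − (Σx)²)
Numerator   = 10×2694.5881 − 57.30×400.71 = 26945.8810 − 22960.6830 = 3985.1980
Denominator = 10×465.8532 − 57.30² = 4658.5320 − 3283.2900 = 1375.2420
b₁(new) = 3985.1980 / 1375.2420 = 2.8978

(Same formula on the original sums: (9×1613.8552 − 41.99×330.12) / (9×231.4571 − 41.99²) = 662.9580 / 319.9538 = 2.0720, matching the given fit.)

Step 3: Change in slope
Δβ₁ = 2.8978 − 2.0720 = +0.8258
Relative change = +0.8258 / 2.0720 × 100% = +39.9%
→ the slope increases when the point is added.

Because the point sits above the extension of the original line at a high-leverage x, it tilts the fit up.
In practice: check such a point for data-entry or measurement error.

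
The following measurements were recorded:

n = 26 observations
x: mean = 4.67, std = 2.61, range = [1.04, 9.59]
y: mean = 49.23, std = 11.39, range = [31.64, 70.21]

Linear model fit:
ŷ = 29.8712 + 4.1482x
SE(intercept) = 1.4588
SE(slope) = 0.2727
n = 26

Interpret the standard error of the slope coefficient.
SE(slope) = 0.2727 measures the uncertainty in the estimated slope. The coefficient is estimated precisely (SE/|β̂₁| = 6.6%).

What SE measures:
- The standard error quantifies the sampling variability of the coefficient estimate
- It is the estimated standard deviation of β̂₁ across hypothetical repeated samples of the same size
- Smaller SE → more precise estimate

Relative precision:
- SE / |β̂₁| = 0.2727 / 4.1482 = 6.6%
- Rule of thumb (under 20%: precise; 20% to under 50%: moderately precise; 50% or more: imprecise) → precise

Link to the t-test: t = β̂₁ / SE(β̂₁) = 4.1482 / 0.2727 = 15.2116, the statistic for H₀: β₁ = 0.

What drives SE(β̂₁): larger n (here n = 26) → smaller SE; more residual scatter → larger SE.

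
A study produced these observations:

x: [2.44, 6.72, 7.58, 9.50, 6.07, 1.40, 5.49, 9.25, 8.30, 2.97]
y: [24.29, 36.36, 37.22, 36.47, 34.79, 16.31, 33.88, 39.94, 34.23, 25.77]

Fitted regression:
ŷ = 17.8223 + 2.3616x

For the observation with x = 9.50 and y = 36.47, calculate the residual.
Residual = -3.7875

The residual is the difference between the actual value and the predicted value:

Residual = y - ŷ

Step 1: Calculate predicted value
ŷ = 17.8223 + 2.3616 × 9.50
ŷ = 40.2575

Step 2: Calculate residual
Residual = 36.47 - 40.2575
Residual = -3.7875

The residual is negative, so the observed y = 36.47 sits below the regression line (the line overestimates it by 3.7875).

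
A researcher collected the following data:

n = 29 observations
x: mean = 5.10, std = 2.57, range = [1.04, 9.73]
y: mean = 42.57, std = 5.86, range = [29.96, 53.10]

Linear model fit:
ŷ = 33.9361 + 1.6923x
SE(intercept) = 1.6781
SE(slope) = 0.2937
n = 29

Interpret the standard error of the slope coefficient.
SE(β̂₁) = 0.2937 is the estimated standard deviation of the slope estimate across repeated samples; relative to β̂₁ = 1.6923 that is 17.4%, a precise estimate.

SE(β̂₁) = 0.2937 says: if we drew many samples of n = 29 from the same population and refit each time, the fitted slopes would scatter with a standard deviation of roughly 0.2937 around the true β₁.

Relative precision:
- SE / |β̂₁| = 0.2937 / 1.6923 = 17.4%
- Rule of thumb (under 20%: precise; 20% to under 50%: moderately precise; 50% or more: imprecise) → precise

Link to the t-test: t = β̂₁ / SE(β̂₁) = 1.6923 / 0.2937 = 5.7620, the statistic for H₀: β₁ = 0.

What drives SE(β̂₁): more residual scatter → larger SE.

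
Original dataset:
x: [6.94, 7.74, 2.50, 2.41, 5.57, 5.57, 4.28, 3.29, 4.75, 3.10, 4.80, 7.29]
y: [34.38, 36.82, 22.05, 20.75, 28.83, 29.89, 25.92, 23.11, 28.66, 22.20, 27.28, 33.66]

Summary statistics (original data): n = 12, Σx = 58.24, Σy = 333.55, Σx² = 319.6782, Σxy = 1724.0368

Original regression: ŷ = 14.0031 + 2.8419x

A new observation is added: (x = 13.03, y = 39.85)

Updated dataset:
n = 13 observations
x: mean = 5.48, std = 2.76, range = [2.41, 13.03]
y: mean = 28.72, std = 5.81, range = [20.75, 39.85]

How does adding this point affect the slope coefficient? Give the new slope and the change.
The slope changes from 2.8419 to 1.9870 (change of -0.8549, or -30.1%).

x = 13.03 lies well outside the original x-range [2.41, 7.74] (x̄ ≈ 4.85), so this observation has high leverage and can move the slope substantially.

Step 1: Update the sums with the new point (n goes from 12 to 13)
Σx  = 58.24 + 13.03 = 71.27
Σy  = 333.55 + 39.85 = 373.40
Σx² = 319.6782 + 13.03² = 319.6782 + 169.7809 = 489.4591
Σxy = 1724.0368 + 13.03×39.85 = 1724.0368 + 519.2455 = 2243.2823

Step 2: Recompute the slope with b₁ = (nΣxy − ΣxΣy) / (nΣx² − (Σx)²)
Numerator   = 13×2243.2823 − 71.27×373.40 = 29162.6699 − 26612.2180 = 2550.4519
Denominator = 13×489.4591 − 71.27² = 6362.9683 − 5079.4129 = 1283.5554
b₁(new) = 2550.4519 / 1283.5554 = 1.9870

(Same formula on the original sums: (12×1724.0368 − 58.24×333.55) / (12×319.6782 − 58.24²) = 1262.4896 / 444.2408 = 2.8419, matching the given fit.)

Step 3: Change in slope
Δβ₁ = 1.9870 − 2.8419 = -0.8549
Relative change = -0.8549 / 2.8419 × 100% = -30.1%
→ the slope decreases when the point is added.

Because the point sits below the extension of the original line at a high-leverage x, it tilts the fit down.
In practice: check such a point for data-entry or measurement error; refit with and without it and report both if conclusions differ.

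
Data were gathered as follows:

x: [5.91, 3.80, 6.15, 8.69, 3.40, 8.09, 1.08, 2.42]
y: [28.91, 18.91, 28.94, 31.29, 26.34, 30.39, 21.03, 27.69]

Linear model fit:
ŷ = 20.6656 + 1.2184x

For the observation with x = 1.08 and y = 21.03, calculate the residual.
Residual = -0.9515

The residual is the difference between the actual value and the predicted value:

Residual = y - ŷ

Step 1: Calculate predicted value
ŷ = 20.6656 + 1.2184 × 1.08
ŷ = 21.9815

Step 2: Calculate residual
Residual = 21.03 - 21.9815
Residual = -0.9515

Interpretation: the model overestimates the actual value by 0.9515 at this point (negative residual → observation lies below the fitted line).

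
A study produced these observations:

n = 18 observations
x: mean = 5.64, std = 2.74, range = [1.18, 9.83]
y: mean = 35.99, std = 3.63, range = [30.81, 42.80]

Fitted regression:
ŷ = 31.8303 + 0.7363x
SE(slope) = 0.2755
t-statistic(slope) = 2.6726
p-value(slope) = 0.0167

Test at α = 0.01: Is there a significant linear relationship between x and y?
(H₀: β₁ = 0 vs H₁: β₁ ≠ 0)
p-value = 0.0167 ≥ α = 0.01, so we fail to reject H₀. The relationship is not significant.

Hypothesis test for the slope coefficient:

H₀: β₁ = 0 (no linear relationship)
H₁: β₁ ≠ 0 (linear relationship exists)

Test statistic: t = β̂₁ / SE(β̂₁) = 0.7363 / 0.2755 = 2.6726

The p-value (0.0167) is the probability, under H₀, of a t-statistic at least as extreme as |t| = 2.6726 (two-sided, df = n − 2 = 16).

Decision rule: reject H₀ if p-value < α.
p-value = 0.0167 ≥ α = 0.01 → fail to reject H₀.

Conclusion: the linear association between x and y is not significant at the 1% level.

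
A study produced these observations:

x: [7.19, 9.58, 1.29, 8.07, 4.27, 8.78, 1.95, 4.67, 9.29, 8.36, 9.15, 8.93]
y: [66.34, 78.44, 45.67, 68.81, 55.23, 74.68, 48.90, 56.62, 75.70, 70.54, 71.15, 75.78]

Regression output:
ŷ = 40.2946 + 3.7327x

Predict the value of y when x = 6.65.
ŷ = 65.1171

x = 6.65 lies inside the observed range [1.29, 9.58], so the fitted equation applies directly:

ŷ = 40.2946 + 3.7327 × 6.65
ŷ = 40.2946 + 24.8225
ŷ = 65.1171

This is a point prediction; actual observations scatter around it by roughly the residual standard deviation.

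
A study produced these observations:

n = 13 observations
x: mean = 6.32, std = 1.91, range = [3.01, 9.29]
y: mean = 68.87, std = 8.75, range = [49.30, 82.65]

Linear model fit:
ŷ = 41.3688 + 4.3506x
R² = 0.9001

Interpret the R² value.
About 90.01% of the variability in y is accounted for by the regression on x (R² = 0.9001) — a strong linear fit.

R² = 1 − SS_res/SS_tot compares the residual scatter to the total scatter of y about its mean.

Here R² = 0.9001:
- Explained: 90.01% of the variation in y
- Unexplained (residual): 100% − 90.01% = 9.99%
- Rule of thumb (below 0.3 weak; 0.3 to below 0.7 moderate; 0.7 and above strong) → strong

Note: R² never decreases when predictors are added, so it should not be used alone to compare models of different size.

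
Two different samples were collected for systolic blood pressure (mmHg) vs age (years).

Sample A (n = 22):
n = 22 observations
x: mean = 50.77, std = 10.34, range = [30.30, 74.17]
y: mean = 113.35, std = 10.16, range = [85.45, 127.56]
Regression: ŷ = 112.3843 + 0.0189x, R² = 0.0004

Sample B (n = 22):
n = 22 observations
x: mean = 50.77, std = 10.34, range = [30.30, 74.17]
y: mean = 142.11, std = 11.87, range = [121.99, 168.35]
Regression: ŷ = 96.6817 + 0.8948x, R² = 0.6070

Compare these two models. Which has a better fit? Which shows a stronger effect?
Model B has the better fit (R² = 0.6070 vs 0.0004). Model B shows the stronger effect (|β₁| = 0.8948 vs 0.0189).

Model Comparison:

Fit — compare R²:
- Model A: R² = 0.0004 → 0.04% of variance in blood pressure explained
- Model B: R² = 0.6070 → 60.70% of variance in blood pressure explained
- 0.6070 > 0.0004 → Model B has the better fit

Strength of effect — compare |β₁|:
- Model A: β₁ = 0.0189 → predicted blood pressure rises 0.0189 mmHg per additional year of age
- Model B: β₁ = 0.8948 → predicted blood pressure rises 0.8948 mmHg per additional year of age
- |0.0189| < |0.8948| → Model B shows the stronger marginal effect

Notes:
- A better fit (higher R²) doesn't necessarily mean a more important relationship.
- A steeper slope doesn't make a better model if the scatter around the line is large.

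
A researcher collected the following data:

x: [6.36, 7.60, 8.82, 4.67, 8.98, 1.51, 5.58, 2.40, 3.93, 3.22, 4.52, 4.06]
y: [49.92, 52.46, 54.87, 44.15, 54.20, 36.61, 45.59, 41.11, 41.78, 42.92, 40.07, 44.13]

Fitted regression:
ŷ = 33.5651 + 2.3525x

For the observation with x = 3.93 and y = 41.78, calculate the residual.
Residual = -1.0304

The residual is the difference between the actual value and the predicted value:

Residual = y - ŷ

Step 1: Calculate predicted value
ŷ = 33.5651 + 2.3525 × 3.93
ŷ = 42.8104

Step 2: Calculate residual
Residual = 41.78 - 42.8104
Residual = -1.0304

Interpretation: the model overestimates the actual value by 1.0304 at this point (negative residual → observation lies below the fitted line).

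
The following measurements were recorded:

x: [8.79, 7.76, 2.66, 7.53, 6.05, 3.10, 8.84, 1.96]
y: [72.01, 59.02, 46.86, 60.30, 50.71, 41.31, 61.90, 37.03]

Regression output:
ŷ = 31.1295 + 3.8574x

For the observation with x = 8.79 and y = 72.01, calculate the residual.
Residual = 6.9740

The residual is the difference between the actual value and the predicted value:

Residual = y - ŷ

Step 1: Calculate predicted value
ŷ = 31.1295 + 3.8574 × 8.79
ŷ = 65.0360

Step 2: Calculate residual
Residual = 72.01 - 65.0360
Residual = 6.9740

The residual is positive, so the observed y = 72.01 sits above the regression line (the line underestimates it by 6.9740).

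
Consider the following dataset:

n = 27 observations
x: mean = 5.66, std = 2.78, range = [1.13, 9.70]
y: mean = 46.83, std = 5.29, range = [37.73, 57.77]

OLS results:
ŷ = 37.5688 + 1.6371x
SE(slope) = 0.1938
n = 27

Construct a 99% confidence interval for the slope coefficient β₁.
The 99% CI for β₁ is (1.0969, 2.1773)

Confidence interval for the slope:

The 99% CI for β₁ is: β̂₁ ± t*(α/2, n-2) × SE(β̂₁)

Step 1: Find critical t-value
- Confidence level = 0.99
- Degrees of freedom = n - 2 = 27 - 2 = 25
- t*(α/2, 25) = 2.7874

Step 2: Calculate margin of error
Margin = 2.7874 × 0.1938 = 0.5402

Step 3: Construct interval
CI = 1.6371 ± 0.5402
CI = (1.0969, 2.1773)

Interpretation: intervals built this way capture the true β₁ in 99% of repeated samples; here the plausible range for the per-unit effect of x on y is 1.0969 to 2.1773.
Both endpoints are positive, so the data support a genuinely positive slope at this confidence level.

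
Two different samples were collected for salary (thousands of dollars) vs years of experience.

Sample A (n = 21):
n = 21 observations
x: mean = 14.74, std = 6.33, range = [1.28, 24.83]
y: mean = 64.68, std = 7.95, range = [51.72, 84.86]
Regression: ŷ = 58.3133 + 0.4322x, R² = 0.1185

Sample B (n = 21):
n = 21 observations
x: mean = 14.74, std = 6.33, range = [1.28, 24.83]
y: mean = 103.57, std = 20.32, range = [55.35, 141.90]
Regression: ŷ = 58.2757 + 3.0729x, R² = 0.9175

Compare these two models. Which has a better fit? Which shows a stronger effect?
Model B has the better fit (R² = 0.9175 vs 0.1185). Model B shows the stronger effect (|β₁| = 3.0729 vs 0.4322).

Model Comparison:

Fit — compare R²:
- Model A: R² = 0.1185 → 11.85% of variance in salary explained
- Model B: R² = 0.9175 → 91.75% of variance in salary explained
- 0.9175 > 0.1185 → Model B has the better fit

Effect size (slope magnitude):
- Model A: β₁ = 0.4322 → predicted salary rises 0.4322 thousand dollars per additional year of experience
- Model B: β₁ = 3.0729 → predicted salary rises 3.0729 thousand dollars per additional year of experience
- |0.4322| < |3.0729| → Model B shows the stronger marginal effect

Note: A better fit (higher R²) doesn't necessarily mean a more important relationship.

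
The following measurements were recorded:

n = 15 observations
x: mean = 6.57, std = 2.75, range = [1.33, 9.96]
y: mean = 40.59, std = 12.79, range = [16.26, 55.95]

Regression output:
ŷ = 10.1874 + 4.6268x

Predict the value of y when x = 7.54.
ŷ = 45.0735

To predict y for x = 7.54, substitute into the regression equation:

ŷ = 10.1874 + 4.6268 × 7.54
ŷ = 10.1874 + 34.8861
ŷ = 45.0735

This is the fitted mean response at that x — an individual observation would come with a wider prediction interval.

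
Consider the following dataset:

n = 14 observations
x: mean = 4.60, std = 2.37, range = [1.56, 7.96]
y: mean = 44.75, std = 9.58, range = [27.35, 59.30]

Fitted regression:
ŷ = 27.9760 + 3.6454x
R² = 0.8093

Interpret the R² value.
About 80.93% of the variability in y is accounted for by the regression on x (R² = 0.8093) — a strong linear fit.

R² (coefficient of determination) measures the proportion of variance in y explained by the regression model.

Here R² = 0.8093:
- Explained: 80.93% of the variation in y
- Unexplained (residual): 100% − 80.93% = 19.07%
- Rule of thumb (below 0.3 weak; 0.3 to below 0.7 moderate; 0.7 and above strong) → strong

Note: R² says nothing about causation, and a high R² does not by itself mean the linear form is appropriate — check the residuals.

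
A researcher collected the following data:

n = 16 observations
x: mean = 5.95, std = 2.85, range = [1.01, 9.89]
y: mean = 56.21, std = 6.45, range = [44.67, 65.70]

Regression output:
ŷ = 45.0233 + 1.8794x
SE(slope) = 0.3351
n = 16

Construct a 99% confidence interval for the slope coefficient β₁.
The 99% CI for β₁ is (0.8819, 2.8769)

Confidence interval for the slope:

The 99% CI for β₁ is: β̂₁ ± t*(α/2, n-2) × SE(β̂₁)

Step 1: Find critical t-value
- Confidence level = 0.99
- Degrees of freedom = n - 2 = 16 - 2 = 14
- t*(α/2, 14) = 2.9768

Step 2: Calculate margin of error
Margin = 2.9768 × 0.3351 = 0.9975

Step 3: Construct interval
CI = 1.8794 ± 0.9975
CI = (0.8819, 2.8769)

Interpretation: We are 99% confident that the true slope β₁ lies between 0.8819 and 2.8769.
Both endpoints are positive, so the data support a genuinely positive slope at this confidence level.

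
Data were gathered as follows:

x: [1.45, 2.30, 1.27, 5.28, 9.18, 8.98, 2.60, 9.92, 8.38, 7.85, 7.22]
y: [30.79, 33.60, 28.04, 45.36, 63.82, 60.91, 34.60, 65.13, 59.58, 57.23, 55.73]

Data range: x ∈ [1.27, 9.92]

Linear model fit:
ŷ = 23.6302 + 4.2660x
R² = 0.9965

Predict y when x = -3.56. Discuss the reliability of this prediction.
ŷ = 8.4432, but this is extrapolation (below the data range [1.27, 9.92]) and may be unreliable.

Prediction calculation:
ŷ = 23.6302 + 4.2660 × (-3.56)
ŷ = 8.4432

Reliability:
- Data range: x ∈ [1.27, 9.92]
- Prediction point: x = -3.56 is 4.83 units below the observed range → this is EXTRAPOLATION, not interpolation

Why that matters here:
- The linear relationship may not hold outside the observed range
- The standard error of prediction grows with (x − x̄)², and x = -3.56 is far from x̄ = 5.86
- There are no observations near this x to validate the fitted line there

Report the number if required, but flag clearly that it is an extrapolation.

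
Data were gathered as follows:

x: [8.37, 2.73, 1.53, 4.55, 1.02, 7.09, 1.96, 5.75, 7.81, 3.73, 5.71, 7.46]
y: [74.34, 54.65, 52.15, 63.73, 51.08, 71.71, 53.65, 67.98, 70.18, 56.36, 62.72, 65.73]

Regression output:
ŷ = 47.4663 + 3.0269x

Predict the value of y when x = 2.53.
ŷ = 55.1244

Plug x = 2.53 into the fitted line:

ŷ = 47.4663 + 3.0269 × 2.53
ŷ = 47.4663 + 7.6581
ŷ = 55.1244

This is the fitted mean response at that x — an individual observation would come with a wider prediction interval.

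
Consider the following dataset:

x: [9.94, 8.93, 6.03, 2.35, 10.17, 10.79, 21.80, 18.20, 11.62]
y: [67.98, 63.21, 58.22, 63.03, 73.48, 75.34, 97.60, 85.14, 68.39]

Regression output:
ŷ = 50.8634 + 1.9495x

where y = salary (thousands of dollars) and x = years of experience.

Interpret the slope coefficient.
An increase of one year in experience is associated with a 1.9495 thousand dollars increase in predicted salary.

The slope β₁ = 1.9495 gives the rate at which the fitted salary changes with experience.

Interpretation:
- Experience up by 1 year → predicted salary increases by 1.9495 thousand dollars
- The effect is assumed constant over the observed range of x (linearity)

The intercept β₀ = 50.8634 is the predicted salary when experience = 0; since the smallest observed x is 2.35, this is an extrapolation and mainly anchors the line.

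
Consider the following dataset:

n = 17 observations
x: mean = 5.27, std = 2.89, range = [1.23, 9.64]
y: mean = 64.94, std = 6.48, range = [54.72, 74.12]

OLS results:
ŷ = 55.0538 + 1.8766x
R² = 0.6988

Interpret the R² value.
The model explains 69.88% of the variance in y (R² = 0.6988), leaving 30.12% unexplained; the fit is moderate.

The coefficient of determination R² is the fraction of the total variation in y that the fitted line accounts for.

Here R² = 0.6988:
- Explained: 69.88% of the variation in y
- Unexplained (residual): 100% − 69.88% = 30.12%
- Rule of thumb (below 0.3 weak; 0.3 to below 0.7 moderate; 0.7 and above strong) → moderate

Calculation: R² = 1 − (SS_res / SS_tot), where SS_res is the sum of squared residuals and SS_tot the total sum of squares.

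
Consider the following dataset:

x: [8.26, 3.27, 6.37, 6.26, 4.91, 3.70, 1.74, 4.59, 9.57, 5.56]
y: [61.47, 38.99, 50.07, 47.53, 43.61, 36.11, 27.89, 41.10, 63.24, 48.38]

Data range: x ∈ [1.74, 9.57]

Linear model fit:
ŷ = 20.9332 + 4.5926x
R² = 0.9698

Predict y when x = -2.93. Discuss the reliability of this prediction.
ŷ = 7.4769 (extrapolation — x = -2.93 lies outside [1.74, 9.57], so reliability is low).

Prediction calculation:
ŷ = 20.9332 + 4.5926 × (-2.93)
ŷ = 7.4769

Reliability:
- Data range: x ∈ [1.74, 9.57]
- Prediction point: x = -2.93 is 4.67 units below the observed range → this is EXTRAPOLATION, not interpolation

Why that matters here:
- The standard error of prediction grows with (x − x̄)², and x = -2.93 is far from x̄ = 5.42
- There are no observations near this x to validate the fitted line there

Report the number if required, but flag clearly that it is an extrapolation.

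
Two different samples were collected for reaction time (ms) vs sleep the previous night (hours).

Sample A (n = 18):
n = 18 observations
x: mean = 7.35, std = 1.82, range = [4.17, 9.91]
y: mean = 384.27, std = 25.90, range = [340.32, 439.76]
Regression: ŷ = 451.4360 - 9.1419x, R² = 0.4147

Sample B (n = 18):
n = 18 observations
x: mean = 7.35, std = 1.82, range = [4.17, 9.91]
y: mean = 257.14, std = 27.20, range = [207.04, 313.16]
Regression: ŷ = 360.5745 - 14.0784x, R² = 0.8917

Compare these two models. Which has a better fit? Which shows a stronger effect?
Model B has the better fit (R² = 0.8917 vs 0.4147). Model B shows the stronger effect (|β₁| = 14.0784 vs 9.1419).

Model Comparison:

Which explains more variance? (R²)
- Model A: R² = 0.4147 → 41.47% of variance in reaction time explained
- Model B: R² = 0.8917 → 89.17% of variance in reaction time explained
- 0.8917 > 0.4147 → Model B has the better fit

Strength of effect — compare |β₁|:
- Model A: β₁ = -9.1419 → predicted reaction time falls 9.1419 ms per additional hour of sleep
- Model B: β₁ = -14.0784 → predicted reaction time falls 14.0784 ms per additional hour of sleep
- |-9.1419| < |-14.0784| → Model B shows the stronger marginal effect

Note: A better fit (higher R²) doesn't necessarily mean a more important relationship.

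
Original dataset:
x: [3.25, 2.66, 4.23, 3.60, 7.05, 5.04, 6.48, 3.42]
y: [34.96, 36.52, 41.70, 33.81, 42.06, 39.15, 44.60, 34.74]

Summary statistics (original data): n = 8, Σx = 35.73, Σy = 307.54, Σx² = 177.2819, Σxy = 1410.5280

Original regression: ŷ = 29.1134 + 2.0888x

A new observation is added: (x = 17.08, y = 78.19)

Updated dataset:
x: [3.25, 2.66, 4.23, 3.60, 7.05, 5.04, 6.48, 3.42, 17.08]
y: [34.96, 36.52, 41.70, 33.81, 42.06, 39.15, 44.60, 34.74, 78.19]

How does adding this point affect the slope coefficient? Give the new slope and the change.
Adding the point moves β₁ from 2.0888 to 3.0329, i.e. it increases by 0.9441 (+45.2%).

x = 17.08 lies well outside the original x-range [2.66, 7.05] (x̄ ≈ 4.47), so this observation has high leverage and can move the slope substantially.

Step 1: Update the sums with the new point (n goes from 8 to 9)
Σx  = 35.73 + 17.08 = 52.81
Σy  = 307.54 + 78.19 = 385.73
Σx² = 177.2819 + 17.08² = 177.2819 + 291.7264 = 469.0083
Σxy = 1410.5280 + 17.08×78.19 = 1410.5280 + 1335.4852 = 2746.0132

Step 2: Recompute the slope with b₁ = (nΣxy − ΣxΣy) / (nΣx² − (Σx)²)
Numerator   = 9×2746.0132 − 52.81×385.73 = 24714.1188 − 20370.4013 = 4343.7175
Denominator = 9×469.0083 − 52.81² = 4221.0747 − 2788.8961 = 1432.1786
b₁(new) = 4343.7175 / 1432.1786 = 3.0329

(Same formula on the original sums: (8×1410.5280 − 35.73×307.54) / (8×177.2819 − 35.73²) = 295.8198 / 141.6223 = 2.0888, matching the given fit.)

Step 3: Change in slope
Δβ₁ = 3.0329 − 2.0888 = +0.9441
Relative change = +0.9441 / 2.0888 × 100% = +45.2%
→ the slope increases when the point is added.

Because the point sits above the extension of the original line at a high-leverage x, it tilts the fit up.
In practice: investigate whether it comes from the same population as the rest of the sample.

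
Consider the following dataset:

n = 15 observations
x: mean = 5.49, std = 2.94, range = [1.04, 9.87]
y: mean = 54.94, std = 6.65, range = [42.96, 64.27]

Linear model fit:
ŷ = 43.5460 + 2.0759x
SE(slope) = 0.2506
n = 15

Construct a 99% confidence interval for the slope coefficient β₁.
The 99% CI for β₁ is (1.3210, 2.8308)

Confidence interval for the slope:

The 99% CI for β₁ is: β̂₁ ± t*(α/2, n-2) × SE(β̂₁)

Step 1: Find critical t-value
- Confidence level = 0.99
- Degrees of freedom = n - 2 = 15 - 2 = 13
- t*(α/2, 13) = 3.0123

Step 2: Calculate margin of error
Margin = 3.0123 × 0.2506 = 0.7549

Step 3: Construct interval
CI = 2.0759 ± 0.7549
CI = (1.3210, 2.8308)

Interpretation: intervals built this way capture the true β₁ in 99% of repeated samples; here the plausible range for the per-unit effect of x on y is 1.3210 to 2.8308.
Since 0 is outside the interval, a two-sided test at α = 0.01 would reject H₀: β₁ = 0.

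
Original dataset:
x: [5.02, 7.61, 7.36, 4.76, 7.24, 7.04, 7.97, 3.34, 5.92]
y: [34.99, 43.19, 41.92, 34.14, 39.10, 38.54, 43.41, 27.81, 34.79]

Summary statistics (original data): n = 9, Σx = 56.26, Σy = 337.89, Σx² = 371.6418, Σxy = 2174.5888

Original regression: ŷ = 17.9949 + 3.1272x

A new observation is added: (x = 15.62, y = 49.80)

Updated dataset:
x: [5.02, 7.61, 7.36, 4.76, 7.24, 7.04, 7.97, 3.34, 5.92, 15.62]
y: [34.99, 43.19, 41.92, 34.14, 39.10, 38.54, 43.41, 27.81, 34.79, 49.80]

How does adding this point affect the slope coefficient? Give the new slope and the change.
New slope β₁ = 1.6750 versus 3.1272 before: a change of -1.4522 (-46.4%).

x = 15.62 lies well outside the original x-range [3.34, 7.97] (x̄ ≈ 6.25), so this observation has high leverage and can move the slope substantially.

Step 1: Update the sums with the new point (n goes from 9 to 10)
Σx  = 56.26 + 15.62 = 71.88
Σy  = 337.89 + 49.80 = 387.69
Σx² = 371.6418 + 15.62² = 371.6418 + 243.9844 = 615.6262
Σxy = 2174.5888 + 15.62×49.80 = 2174.5888 + 777.8760 = 2952.4648

Step 2: Recompute the slope with b₁ = (nΣxy − ΣxΣy) / (nΣx² − (Σx)²)
Numerator   = 10×2952.4648 − 71.88×387.69 = 29524.6480 − 27867.1572 = 1657.4908
Denominator = 10×615.6262 − 71.88² = 6156.2620 − 5166.7344 = 989.5276
b₁(new) = 1657.4908 / 989.5276 = 1.6750

(Same formula on the original sums: (9×2174.5888 − 56.26×337.89) / (9×371.6418 − 56.26²) = 561.6078 / 179.5886 = 3.1272, matching the given fit.)

Step 3: Change in slope
Δβ₁ = 1.6750 − 3.1272 = -1.4522
Relative change = -1.4522 / 3.1272 × 100% = -46.4%
→ the slope decreases when the point is added.

Because the point sits below the extension of the original line at a high-leverage x, it tilts the fit down.
In practice: examine leverage (hᵢ) and Cook's distance rather than deleting it automatically.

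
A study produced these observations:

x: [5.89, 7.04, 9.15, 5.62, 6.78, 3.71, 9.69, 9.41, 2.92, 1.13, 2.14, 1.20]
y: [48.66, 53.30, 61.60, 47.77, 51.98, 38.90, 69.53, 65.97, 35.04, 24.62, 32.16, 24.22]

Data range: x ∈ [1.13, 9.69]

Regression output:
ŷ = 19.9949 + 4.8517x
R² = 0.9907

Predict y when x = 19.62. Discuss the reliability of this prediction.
ŷ = 115.1853, but this is extrapolation (above the data range [1.13, 9.69]) and may be unreliable.

Prediction calculation:
ŷ = 19.9949 + 4.8517 × 19.62
ŷ = 115.1853

Reliability:
- Data range: x ∈ [1.13, 9.69]
- Prediction point: x = 19.62 is 9.93 units above the observed range → this is EXTRAPOLATION, not interpolation

Why that matters here:
- R² describes fit only over the sampled x values; it says nothing about behaviour beyond them
- There are no observations near this x to validate the fitted line there

A defensible statement: 'if the linear trend continued to x = 19.62, y would be about 115.1853' — the premise is untested.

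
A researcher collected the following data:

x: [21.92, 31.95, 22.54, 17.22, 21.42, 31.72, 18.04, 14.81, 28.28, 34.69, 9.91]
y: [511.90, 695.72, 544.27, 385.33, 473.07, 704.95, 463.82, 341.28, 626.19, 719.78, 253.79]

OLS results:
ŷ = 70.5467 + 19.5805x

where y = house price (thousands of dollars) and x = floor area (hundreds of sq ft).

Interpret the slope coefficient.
On average, house price is about 19.5805 thousand dollars higher for every extra hundred sq ft of floor area.

The slope coefficient β₁ = 19.5805 represents the marginal effect of floor area on house price.

Interpretation:
- Floor area up by 1 hundred sq ft → predicted house price increases by 19.5805 thousand dollars
- The effect is assumed constant over the observed range of x (linearity)
- The sign (+) gives the direction; the magnitude 19.5805 gives the size of the effect per hundred sq ft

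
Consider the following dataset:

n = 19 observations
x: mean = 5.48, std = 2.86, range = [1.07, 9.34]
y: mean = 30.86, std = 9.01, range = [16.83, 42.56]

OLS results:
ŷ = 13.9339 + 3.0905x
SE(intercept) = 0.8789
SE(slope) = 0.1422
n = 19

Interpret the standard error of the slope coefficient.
SE(slope) = 0.1422 measures the uncertainty in the estimated slope. The coefficient is estimated precisely (SE/|β̂₁| = 4.6%).

SE(β̂₁) = s / √Sxx, where s is the residual standard deviation and Sxx = Σ(x − x̄)². It is the yardstick for how far β̂₁ = 3.0905 could plausibly be from the true slope.

Relative precision:
- SE / |β̂₁| = 0.1422 / 3.0905 = 4.6%
- Rule of thumb (under 20%: precise; 20% to under 50%: moderately precise; 50% or more: imprecise) → precise

Link to the t-test: t = β̂₁ / SE(β̂₁) = 3.0905 / 0.1422 = 21.7335, the statistic for H₀: β₁ = 0.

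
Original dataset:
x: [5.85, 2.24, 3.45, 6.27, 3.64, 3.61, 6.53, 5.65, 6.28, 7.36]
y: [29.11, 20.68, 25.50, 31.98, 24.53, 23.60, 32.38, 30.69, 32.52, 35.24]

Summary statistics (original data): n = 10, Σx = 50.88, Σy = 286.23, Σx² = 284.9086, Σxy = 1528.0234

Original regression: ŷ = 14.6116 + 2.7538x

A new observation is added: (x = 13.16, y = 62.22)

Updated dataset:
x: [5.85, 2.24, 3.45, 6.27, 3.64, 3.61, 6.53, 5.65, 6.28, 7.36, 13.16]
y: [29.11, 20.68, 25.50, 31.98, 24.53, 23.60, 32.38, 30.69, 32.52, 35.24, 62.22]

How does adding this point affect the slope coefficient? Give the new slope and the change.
New slope β₁ = 3.7322 versus 2.7538 before: a change of +0.9784 (+35.5%).

The new point has HIGH LEVERAGE: x = 13.16 is far from the original mean x̄ = 50.88/10 ≈ 5.09 (original range [2.24, 7.36]).

Step 1: Update the sums with the new point (n goes from 10 to 11)
Σx  = 50.88 + 13.16 = 64.04
Σy  = 286.23 + 62.22 = 348.45
Σx² = 284.9086 + 13.16² = 284.9086 + 173.1856 = 458.0942
Σxy = 1528.0234 + 13.16×62.22 = 1528.0234 + 818.8152 = 2346.8386

Step 2: Recompute the slope with b₁ = (nΣxy − ΣxΣy) / (nΣx² − (Σx)²)
Numerator   = 11×2346.8386 − 64.04×348.45 = 25815.2246 − 22314.7380 = 3500.4866
Denominator = 11×458.0942 − 64.04² = 5039.0362 − 4101.1216 = 937.9146
b₁(new) = 3500.4866 / 937.9146 = 3.7322

(Same formula on the original sums: (10×1528.0234 − 50.88×286.23) / (10×284.9086 − 50.88²) = 716.8516 / 260.3116 = 2.7538, matching the given fit.)

Step 3: Change in slope
Δβ₁ = 3.7322 − 2.7538 = +0.9784
Relative change = +0.9784 / 2.7538 × 100% = +35.5%
→ the slope increases when the point is added.

Because the point sits above the extension of the original line at a high-leverage x, it tilts the fit up.
In practice: investigate whether it comes from the same population as the rest of the sample; examine leverage (hᵢ) and Cook's distance rather than deleting it automatically.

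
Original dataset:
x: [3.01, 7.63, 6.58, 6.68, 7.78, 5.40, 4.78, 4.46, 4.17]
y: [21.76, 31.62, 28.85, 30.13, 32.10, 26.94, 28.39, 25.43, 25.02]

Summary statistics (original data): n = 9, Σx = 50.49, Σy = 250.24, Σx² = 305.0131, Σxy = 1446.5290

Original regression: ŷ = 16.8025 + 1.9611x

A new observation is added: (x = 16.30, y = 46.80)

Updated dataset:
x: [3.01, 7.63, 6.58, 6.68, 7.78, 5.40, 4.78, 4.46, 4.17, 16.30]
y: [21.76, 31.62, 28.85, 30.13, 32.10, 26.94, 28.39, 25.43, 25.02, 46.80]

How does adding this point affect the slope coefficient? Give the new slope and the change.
The slope changes from 1.9611 to 1.8091 (change of -0.1520, or -7.8%).

x = 16.30 lies well outside the original x-range [3.01, 7.78] (x̄ ≈ 5.61), so this observation has high leverage and can move the slope substantially.

Step 1: Update the sums with the new point (n goes from 9 to 10)
Σx  = 50.49 + 16.30 = 66.79
Σy  = 250.24 + 46.80 = 297.04
Σx² = 305.0131 + 16.30² = 305.0131 + 265.6900 = 570.7031
Σxy = 1446.5290 + 16.30×46.80 = 1446.5290 + 762.8400 = 2209.3690

Step 2: Recompute the slope with b₁ = (nΣxy − ΣxΣy) / (nΣx² − (Σx)²)
Numerator   = 10×2209.3690 − 66.79×297.04 = 22093.6900 − 19839.3016 = 2254.3884
Denominator = 10×570.7031 − 66.79² = 5707.0310 − 4460.9041 = 1246.1269
b₁(new) = 2254.3884 / 1246.1269 = 1.8091

(Same formula on the original sums: (9×1446.5290 − 50.49×250.24) / (9×305.0131 − 50.49²) = 384.1434 / 195.8778 = 1.9611, matching the given fit.)

Step 3: Change in slope
Δβ₁ = 1.8091 − 1.9611 = -0.1520
Relative change = -0.1520 / 1.9611 × 100% = -7.8%
→ the slope decreases when the point is added.

Because the point sits below the extension of the original line at a high-leverage x, it tilts the fit down.
In practice: check such a point for data-entry or measurement error; examine leverage (hᵢ) and Cook's distance rather than deleting it automatically.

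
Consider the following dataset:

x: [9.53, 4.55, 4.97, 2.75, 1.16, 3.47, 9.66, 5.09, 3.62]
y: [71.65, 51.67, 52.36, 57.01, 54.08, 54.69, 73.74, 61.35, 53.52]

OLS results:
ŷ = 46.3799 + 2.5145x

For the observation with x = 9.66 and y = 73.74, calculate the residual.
Residual = 3.0700

The residual is the difference between the actual value and the predicted value:

Residual = y - ŷ

Step 1: Calculate predicted value
ŷ = 46.3799 + 2.5145 × 9.66
ŷ = 70.6700

Step 2: Calculate residual
Residual = 73.74 - 70.6700
Residual = 3.0700

Sign check: y > ŷ, so the point is above the line and the fit underestimates here.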